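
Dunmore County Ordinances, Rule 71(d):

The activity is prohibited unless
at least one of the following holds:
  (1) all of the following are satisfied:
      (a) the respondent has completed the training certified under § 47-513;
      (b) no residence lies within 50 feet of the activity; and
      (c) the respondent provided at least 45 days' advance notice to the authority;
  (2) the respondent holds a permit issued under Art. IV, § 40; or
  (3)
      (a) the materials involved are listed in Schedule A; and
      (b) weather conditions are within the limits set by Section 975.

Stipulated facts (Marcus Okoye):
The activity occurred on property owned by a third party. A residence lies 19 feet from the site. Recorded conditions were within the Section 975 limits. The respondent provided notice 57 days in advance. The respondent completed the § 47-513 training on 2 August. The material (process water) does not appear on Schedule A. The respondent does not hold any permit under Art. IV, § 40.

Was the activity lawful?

No — unlawful.

(a) training certified — satisfied.
(b) no residence in 50 ft — not met.
(c) ≥45 days' notice — met.
(1) = T AND F AND T = false.
(2) holds permit — fails.
(a) Schedule A material — fails.
(b) weather ok — met.
(3) = F AND T = false.
Overall: F OR F OR F → false.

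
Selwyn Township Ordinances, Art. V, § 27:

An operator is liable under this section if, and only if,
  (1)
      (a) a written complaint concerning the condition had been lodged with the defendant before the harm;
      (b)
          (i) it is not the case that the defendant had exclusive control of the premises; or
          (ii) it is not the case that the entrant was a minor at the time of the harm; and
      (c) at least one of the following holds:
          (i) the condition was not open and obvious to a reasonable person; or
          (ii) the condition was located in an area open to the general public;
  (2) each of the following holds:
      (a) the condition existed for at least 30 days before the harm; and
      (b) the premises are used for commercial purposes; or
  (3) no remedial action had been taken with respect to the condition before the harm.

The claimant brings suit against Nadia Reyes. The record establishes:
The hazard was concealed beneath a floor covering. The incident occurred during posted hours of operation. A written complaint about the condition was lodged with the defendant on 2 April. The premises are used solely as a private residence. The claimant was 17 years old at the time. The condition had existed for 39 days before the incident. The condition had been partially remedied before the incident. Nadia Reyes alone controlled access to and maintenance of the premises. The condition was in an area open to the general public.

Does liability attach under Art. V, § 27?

No — not liable.

(a) complaint lodged — holds.
(i) not (exclusive control) — not met.
(ii) not (entrant a minor) — not satisfied.
(b) = F OR F = false.
(i) not open/obvious — met.
(ii) public area — met.
(c): T OR T → true.
So (1) is not satisfied (T AND F AND T).
(a) condition ≥30 days old — satisfied.
(b) commercial use — not met.
So (2) is not satisfied (T AND F).
(3) no remedial action — not satisfied.
So Overall is not satisfied (F OR F OR F).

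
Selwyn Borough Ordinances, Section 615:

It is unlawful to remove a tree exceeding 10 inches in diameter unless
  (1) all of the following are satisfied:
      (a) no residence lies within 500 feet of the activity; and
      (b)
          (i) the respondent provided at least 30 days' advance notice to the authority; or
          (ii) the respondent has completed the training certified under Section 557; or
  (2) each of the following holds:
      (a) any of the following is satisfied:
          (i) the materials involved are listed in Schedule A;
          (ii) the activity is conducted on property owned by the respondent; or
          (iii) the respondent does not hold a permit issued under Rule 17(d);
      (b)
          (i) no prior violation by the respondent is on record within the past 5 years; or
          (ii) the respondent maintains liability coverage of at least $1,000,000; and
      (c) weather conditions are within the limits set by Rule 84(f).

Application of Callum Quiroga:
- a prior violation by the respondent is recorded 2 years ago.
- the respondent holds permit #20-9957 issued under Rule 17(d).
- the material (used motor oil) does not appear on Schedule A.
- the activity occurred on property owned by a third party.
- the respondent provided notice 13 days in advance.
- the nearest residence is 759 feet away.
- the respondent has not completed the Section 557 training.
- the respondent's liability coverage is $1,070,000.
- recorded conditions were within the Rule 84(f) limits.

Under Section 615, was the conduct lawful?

No — unlawful.

(a) no residence in 500 ft — satisfied.
(i) ≥30 days' notice — fails.
(ii) training certified — not satisfied.
(b): F OR F → false.
(1): T AND F → false.
(i) Schedule A material — not satisfied.
(ii) own property — fails.
(iii) not (holds permit) — not met.
So (a) is not satisfied (F OR F OR F).
(i) no prior violation — not satisfied.
(ii) coverage ≥ $1,000,000 — holds.
(b): F OR T → true.
(c) weather ok — holds.
So (2) is not satisfied (F AND T AND T).
Overall: F OR F → false.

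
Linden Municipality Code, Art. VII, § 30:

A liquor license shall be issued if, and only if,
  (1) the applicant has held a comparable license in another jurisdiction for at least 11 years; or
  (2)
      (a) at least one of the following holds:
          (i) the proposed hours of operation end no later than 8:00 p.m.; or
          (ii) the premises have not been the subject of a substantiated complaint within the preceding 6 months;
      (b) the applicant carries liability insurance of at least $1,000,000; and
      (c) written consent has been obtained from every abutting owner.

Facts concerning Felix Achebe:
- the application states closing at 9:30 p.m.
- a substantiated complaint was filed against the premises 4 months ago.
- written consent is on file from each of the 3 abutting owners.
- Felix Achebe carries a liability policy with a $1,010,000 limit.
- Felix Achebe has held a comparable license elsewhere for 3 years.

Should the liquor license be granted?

(1) prior license ≥ 11 yr — not satisfied.
(i) closes by 8 p.m. — not met.
(ii) no complaint in 6 mo. — not satisfied.
So (a) is not satisfied (F OR F).
(b) insurance ≥ $1,000,000 — satisfied.
(c) all abutters consent — met.
(2): F AND T AND T → false.
Overall: F OR F → false.

No — denied.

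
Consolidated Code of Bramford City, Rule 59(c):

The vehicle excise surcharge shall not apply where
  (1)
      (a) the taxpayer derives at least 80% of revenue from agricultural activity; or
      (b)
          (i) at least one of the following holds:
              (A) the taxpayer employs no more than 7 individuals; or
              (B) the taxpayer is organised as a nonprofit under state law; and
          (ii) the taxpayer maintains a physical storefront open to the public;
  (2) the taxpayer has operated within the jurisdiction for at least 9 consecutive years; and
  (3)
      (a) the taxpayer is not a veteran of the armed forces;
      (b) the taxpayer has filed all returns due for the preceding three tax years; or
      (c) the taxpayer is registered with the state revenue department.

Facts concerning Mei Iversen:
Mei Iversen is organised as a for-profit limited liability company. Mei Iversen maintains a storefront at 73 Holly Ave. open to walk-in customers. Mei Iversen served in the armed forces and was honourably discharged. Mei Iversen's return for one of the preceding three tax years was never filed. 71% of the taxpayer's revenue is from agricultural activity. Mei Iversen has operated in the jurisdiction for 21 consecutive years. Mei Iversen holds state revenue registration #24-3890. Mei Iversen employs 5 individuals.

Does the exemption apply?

Yes — exempt.

(a) ≥80% agricultural — not met.
(A) ≤ 7 employees — holds.
(B) nonprofit — not met.
(i) = T OR F = true.
(ii) has storefront — met.
(b) = T AND T = true.
(1): F OR T → true.
(2) ≥ 9 yrs in jurisdiction — met.
(a) not (veteran) — fails.
(b) returns current — not satisfied.
(c) state-registered — satisfied.
(3) = F OR F OR T = true.
Overall: T AND T AND T → true.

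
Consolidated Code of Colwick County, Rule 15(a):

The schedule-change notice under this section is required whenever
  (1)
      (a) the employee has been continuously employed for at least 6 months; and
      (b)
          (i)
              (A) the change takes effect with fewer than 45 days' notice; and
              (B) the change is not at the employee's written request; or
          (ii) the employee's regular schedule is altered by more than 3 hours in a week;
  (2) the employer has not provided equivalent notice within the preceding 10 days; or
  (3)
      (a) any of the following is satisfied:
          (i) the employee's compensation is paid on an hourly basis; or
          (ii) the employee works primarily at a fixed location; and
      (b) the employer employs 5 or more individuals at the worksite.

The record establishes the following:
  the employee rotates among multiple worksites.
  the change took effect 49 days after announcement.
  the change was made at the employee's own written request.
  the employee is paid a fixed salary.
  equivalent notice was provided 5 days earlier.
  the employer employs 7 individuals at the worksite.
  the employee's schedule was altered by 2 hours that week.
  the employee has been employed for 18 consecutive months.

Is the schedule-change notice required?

(a) tenure ≥ 6 mo. — met.
(A) < 45 days' notice — not satisfied.
(B) not employee-requested — not satisfied.
So (i) is not satisfied (F AND F).
(ii) schedule shift > 3h — not satisfied.
(b) = F OR F = false.
So (1) is not satisfied (T AND F).
(2) no recent notice — not met.
(i) hourly-paid — fails.
(ii) fixed location — not satisfied.
So (a) is not satisfied (F OR F).
(b) ≥ 5 at site — holds.
(3) = F AND T = false.
Overall = F OR F OR F = false.

No — not required.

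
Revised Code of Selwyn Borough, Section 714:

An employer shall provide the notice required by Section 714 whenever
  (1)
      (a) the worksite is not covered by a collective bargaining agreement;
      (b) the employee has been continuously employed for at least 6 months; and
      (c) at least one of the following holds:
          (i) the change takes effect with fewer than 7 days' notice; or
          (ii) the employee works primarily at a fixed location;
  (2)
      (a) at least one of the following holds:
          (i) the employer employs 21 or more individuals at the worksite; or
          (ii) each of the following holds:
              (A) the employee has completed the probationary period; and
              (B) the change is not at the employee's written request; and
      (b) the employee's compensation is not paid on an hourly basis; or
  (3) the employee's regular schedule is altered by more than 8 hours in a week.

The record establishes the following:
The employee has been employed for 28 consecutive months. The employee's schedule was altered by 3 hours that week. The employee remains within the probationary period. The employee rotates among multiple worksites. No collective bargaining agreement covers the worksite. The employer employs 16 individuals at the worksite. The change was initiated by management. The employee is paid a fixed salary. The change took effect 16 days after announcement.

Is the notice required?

No — not required.

(a) no CBA — satisfied.
(b) tenure ≥ 6 mo. — holds.
(i) < 7 days' notice — fails.
(ii) fixed location — fails.
(c): F OR F → false.
So (1) is not satisfied (T AND T AND F).
(i) ≥ 21 at site — fails.
(A) past probation — fails.
(B) not employee-requested — satisfied.
(ii): F AND T → false.
(a) = F OR F = false.
(b) not (hourly-paid) — met.
(2): F AND T → false.
(3) schedule shift > 8h — fails.
So Overall is not satisfied (F OR F OR F).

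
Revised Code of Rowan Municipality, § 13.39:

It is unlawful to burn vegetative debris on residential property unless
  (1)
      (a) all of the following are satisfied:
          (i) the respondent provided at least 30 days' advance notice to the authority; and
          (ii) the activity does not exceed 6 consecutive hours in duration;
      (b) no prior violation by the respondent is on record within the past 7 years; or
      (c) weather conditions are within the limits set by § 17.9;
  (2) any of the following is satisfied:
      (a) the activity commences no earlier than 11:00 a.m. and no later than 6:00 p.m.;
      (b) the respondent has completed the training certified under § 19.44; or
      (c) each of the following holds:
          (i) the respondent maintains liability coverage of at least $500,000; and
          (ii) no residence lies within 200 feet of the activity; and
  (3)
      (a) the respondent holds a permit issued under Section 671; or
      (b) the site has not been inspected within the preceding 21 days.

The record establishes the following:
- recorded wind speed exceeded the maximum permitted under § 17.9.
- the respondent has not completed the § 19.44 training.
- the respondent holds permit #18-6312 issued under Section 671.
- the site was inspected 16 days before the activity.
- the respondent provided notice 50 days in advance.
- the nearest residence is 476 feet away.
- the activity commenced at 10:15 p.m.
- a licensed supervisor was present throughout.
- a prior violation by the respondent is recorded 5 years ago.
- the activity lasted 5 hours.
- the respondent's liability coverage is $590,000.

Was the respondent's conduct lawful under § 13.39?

Yes — lawful.

(i) ≥30 days' notice — met.
(ii) ≤ 6 hrs duration — met.
(a) = T AND T = true.
(b) no prior violation — not met.
(c) weather ok — fails.
(1) = T OR F OR F = true.
(a) start within hours — not met.
(b) training certified — fails.
(i) coverage ≥ $500,000 — satisfied.
(ii) no residence in 200 ft — satisfied.
(c): T AND T → true.
So (2) is satisfied (F OR F OR T).
(a) holds permit — satisfied.
(b) not (site inspected) — not satisfied.
So (3) is satisfied (T OR F).
So Overall is satisfied (T AND T AND T).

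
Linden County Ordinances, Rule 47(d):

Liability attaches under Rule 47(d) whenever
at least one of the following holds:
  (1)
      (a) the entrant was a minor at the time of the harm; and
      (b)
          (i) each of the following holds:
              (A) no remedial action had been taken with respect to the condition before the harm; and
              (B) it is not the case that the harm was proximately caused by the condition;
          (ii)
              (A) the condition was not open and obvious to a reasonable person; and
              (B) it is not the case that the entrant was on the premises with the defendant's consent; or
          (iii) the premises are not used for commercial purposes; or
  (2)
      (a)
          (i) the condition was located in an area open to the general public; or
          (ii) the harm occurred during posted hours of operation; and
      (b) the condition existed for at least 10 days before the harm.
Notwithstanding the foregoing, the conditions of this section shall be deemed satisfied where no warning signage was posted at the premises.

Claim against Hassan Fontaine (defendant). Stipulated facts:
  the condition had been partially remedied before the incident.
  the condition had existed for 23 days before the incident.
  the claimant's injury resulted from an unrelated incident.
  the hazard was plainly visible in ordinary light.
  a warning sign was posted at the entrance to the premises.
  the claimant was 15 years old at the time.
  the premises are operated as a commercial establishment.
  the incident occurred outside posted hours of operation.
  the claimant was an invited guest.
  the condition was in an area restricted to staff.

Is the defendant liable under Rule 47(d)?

No — not liable.

(a) entrant a minor — satisfied.
(A) no remedial action — not satisfied.
(B) not (proximate cause) — satisfied.
(i): F AND T → false.
(A) not open/obvious — fails.
(B) not (consent to enter) — fails.
(ii): F AND F → false.
(iii) not (commercial use) — fails.
(b): F OR F OR F → false.
(1) = T AND F = false.
(i) public area — fails.
(ii) during posted hours — fails.
So (a) is not satisfied (F OR F).
(b) condition ≥10 days old — met.
(2): F AND T → false.
Overall = F OR F = false.
Exception (no signage posted) — not satisfied.
Result: main false OR exception false → false.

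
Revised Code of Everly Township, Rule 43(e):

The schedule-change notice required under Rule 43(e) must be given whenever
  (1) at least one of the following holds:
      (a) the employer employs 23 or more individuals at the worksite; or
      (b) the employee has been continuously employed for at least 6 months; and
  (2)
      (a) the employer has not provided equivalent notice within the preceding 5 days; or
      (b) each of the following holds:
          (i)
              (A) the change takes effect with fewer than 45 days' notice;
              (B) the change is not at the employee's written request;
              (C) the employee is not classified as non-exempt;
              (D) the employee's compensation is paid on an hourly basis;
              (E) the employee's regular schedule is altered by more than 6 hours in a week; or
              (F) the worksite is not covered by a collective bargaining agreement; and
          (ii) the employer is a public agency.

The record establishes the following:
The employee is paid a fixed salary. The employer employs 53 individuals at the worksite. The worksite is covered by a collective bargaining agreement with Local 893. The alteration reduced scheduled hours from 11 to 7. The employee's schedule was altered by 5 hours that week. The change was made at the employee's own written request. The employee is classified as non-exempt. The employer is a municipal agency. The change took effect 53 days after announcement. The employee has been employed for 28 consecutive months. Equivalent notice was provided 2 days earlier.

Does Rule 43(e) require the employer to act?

No — not required.

(a) ≥ 23 at site — met.
(b) tenure ≥ 6 mo. — satisfied.
(1) = T OR T = true.
(a) no recent notice — not satisfied.
(A) < 45 days' notice — fails.
(B) not employee-requested — not met.
(C) not (non-exempt) — fails.
(D) hourly-paid — not satisfied.
(E) schedule shift > 6h — not met.
(F) no CBA — not met.
(i) = F OR F OR F OR F OR F OR F = false.
(ii) public agency — satisfied.
(b) = F AND T = false.
(2) = F OR F = false.
Overall = T AND F = false.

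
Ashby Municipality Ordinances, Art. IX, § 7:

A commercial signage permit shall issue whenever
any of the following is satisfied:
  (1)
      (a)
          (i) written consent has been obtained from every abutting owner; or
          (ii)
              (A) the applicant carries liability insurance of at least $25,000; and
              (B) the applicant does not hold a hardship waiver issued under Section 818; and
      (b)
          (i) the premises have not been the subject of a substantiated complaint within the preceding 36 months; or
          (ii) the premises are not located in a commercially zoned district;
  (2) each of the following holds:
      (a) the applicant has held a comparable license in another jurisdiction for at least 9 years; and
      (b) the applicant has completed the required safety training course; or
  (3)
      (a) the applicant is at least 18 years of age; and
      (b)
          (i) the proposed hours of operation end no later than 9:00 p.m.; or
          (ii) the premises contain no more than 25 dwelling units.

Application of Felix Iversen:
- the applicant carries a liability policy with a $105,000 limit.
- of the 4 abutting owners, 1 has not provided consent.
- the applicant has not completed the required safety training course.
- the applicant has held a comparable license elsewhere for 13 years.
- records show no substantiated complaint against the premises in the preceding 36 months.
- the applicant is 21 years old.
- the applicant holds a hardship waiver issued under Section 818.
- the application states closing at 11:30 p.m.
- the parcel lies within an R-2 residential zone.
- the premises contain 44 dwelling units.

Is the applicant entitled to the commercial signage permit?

(i) all abutters consent — fails.
(A) insurance ≥ $25,000 — holds.
(B) not (hardship waiver) — not satisfied.
So (ii) is not satisfied (T AND F).
So (a) is not satisfied (F OR F).
(i) no complaint in 36 mo. — holds.
(ii) not (commercially zoned) — satisfied.
(b): T OR T → true.
(1) = F AND T = false.
(a) prior license ≥ 9 yr — holds.
(b) safety training — not met.
(2) = T AND F = false.
(a) age ≥ 18 — met.
(i) closes by 9 p.m. — not satisfied.
(ii) ≤ 25 units — not met.
(b): F OR F → false.
So (3) is not satisfied (T AND F).
Overall: F OR F OR F → false.

No — denied.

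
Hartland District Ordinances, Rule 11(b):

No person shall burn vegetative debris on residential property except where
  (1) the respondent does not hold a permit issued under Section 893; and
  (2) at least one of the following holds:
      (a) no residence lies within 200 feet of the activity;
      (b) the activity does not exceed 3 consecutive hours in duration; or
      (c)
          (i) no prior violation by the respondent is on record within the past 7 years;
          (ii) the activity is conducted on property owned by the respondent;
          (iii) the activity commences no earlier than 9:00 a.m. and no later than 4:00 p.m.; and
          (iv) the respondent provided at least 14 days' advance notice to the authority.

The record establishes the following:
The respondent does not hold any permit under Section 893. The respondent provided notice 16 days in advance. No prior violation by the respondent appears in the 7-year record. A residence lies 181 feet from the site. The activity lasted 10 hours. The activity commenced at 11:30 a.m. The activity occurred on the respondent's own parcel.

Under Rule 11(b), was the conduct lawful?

(1) not (holds permit) — holds.
(a) no residence in 200 ft — not satisfied.
(b) ≤ 3 hrs duration — not satisfied.
(i) no prior violation — holds.
(ii) own property — met.
(iii) start within hours — holds.
(iv) ≥14 days' notice — holds.
(c) = T AND T AND T AND T = true.
(2): F OR F OR T → true.
Overall: T AND T → true.

Yes — lawful.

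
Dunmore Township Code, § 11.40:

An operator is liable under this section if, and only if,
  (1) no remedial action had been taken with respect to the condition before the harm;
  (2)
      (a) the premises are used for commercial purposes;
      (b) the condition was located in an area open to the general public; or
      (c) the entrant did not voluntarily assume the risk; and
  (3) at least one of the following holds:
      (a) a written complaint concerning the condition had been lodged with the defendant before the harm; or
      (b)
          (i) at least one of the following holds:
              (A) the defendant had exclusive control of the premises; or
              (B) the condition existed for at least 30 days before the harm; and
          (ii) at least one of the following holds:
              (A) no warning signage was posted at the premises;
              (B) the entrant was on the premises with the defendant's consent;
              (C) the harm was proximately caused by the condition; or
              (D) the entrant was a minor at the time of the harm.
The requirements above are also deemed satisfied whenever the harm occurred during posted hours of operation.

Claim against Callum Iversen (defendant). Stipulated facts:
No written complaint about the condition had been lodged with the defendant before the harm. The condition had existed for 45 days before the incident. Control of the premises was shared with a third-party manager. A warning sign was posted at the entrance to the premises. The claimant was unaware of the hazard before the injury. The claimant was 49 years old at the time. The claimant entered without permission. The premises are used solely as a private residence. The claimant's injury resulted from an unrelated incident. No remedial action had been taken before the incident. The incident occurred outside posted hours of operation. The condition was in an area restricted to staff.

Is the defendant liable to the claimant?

No — not liable.

(1) no remedial action — holds.
(a) commercial use — fails.
(b) public area — not satisfied.
(c) no assumed risk — satisfied.
(2) = F OR F OR T = true.
(a) complaint lodged — fails.
(A) exclusive control — fails.
(B) condition ≥30 days old — satisfied.
(i) = F OR T = true.
(A) no signage posted — not satisfied.
(B) consent to enter — fails.
(C) proximate cause — not met.
(D) entrant a minor — not satisfied.
So (ii) is not satisfied (F OR F OR F OR F).
(b) = T AND F = false.
(3): F OR F → false.
Overall: T AND T AND F → false.
Exception (during posted hours) — not satisfied.
Result: main false OR exception false → false.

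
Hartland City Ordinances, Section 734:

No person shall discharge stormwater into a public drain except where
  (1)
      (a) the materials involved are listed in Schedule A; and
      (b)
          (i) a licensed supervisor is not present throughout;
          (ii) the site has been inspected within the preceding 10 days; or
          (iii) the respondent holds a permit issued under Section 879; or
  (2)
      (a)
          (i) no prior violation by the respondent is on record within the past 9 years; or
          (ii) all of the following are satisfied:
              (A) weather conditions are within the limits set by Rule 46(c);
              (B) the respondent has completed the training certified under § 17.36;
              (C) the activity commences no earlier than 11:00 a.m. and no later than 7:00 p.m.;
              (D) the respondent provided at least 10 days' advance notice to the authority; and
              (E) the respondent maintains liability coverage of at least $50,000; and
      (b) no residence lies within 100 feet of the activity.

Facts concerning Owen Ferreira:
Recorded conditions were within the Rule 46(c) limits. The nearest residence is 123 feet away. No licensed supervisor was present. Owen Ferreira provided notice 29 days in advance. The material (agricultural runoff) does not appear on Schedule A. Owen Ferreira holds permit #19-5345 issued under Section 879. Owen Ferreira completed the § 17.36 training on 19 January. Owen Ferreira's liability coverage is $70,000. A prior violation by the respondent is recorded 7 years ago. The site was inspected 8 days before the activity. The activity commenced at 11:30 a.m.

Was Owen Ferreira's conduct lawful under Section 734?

(a) Schedule A material — fails.
(i) not (supervisor present) — holds.
(ii) site inspected — satisfied.
(iii) holds permit — met.
(b) = T OR T OR T = true.
(1) = F AND T = false.
(i) no prior violation — not satisfied.
(A) weather ok — satisfied.
(B) training certified — satisfied.
(C) start within hours — holds.
(D) ≥10 days' notice — satisfied.
(E) coverage ≥ $50,000 — satisfied.
(ii): T AND T AND T AND T AND T → true.
So (a) is satisfied (F OR T).
(b) no residence in 100 ft — met.
So (2) is satisfied (T AND T).
Overall = F OR T = true.

Yes — lawful.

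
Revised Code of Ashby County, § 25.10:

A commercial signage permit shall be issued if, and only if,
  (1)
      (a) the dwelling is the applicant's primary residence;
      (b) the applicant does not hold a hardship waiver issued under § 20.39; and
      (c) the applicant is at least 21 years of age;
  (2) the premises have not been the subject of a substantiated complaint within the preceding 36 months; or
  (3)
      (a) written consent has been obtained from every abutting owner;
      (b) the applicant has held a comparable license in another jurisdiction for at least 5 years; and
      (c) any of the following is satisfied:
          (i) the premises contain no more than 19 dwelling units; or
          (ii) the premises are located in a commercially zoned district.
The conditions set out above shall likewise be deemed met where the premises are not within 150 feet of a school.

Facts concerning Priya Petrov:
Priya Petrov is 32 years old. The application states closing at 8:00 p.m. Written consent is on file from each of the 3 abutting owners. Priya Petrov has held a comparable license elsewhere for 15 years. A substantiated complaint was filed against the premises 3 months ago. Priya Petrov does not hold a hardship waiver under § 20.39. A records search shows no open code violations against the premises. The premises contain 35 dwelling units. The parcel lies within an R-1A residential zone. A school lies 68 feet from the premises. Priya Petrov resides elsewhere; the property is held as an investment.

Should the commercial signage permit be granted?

No — denied.

(a) primary residence — not met.
(b) not (hardship waiver) — holds.
(c) age ≥ 21 — met.
(1) = F AND T AND T = false.
(2) no complaint in 36 mo. — not satisfied.
(a) all abutters consent — satisfied.
(b) prior license ≥ 5 yr — satisfied.
(i) ≤ 19 units — not met.
(ii) commercially zoned — fails.
(c): F OR F → false.
(3) = T AND T AND F = false.
So Overall is not satisfied (F OR F OR F).
Exception (≥150 ft from school) — not satisfied.
Result: main false OR exception false → false.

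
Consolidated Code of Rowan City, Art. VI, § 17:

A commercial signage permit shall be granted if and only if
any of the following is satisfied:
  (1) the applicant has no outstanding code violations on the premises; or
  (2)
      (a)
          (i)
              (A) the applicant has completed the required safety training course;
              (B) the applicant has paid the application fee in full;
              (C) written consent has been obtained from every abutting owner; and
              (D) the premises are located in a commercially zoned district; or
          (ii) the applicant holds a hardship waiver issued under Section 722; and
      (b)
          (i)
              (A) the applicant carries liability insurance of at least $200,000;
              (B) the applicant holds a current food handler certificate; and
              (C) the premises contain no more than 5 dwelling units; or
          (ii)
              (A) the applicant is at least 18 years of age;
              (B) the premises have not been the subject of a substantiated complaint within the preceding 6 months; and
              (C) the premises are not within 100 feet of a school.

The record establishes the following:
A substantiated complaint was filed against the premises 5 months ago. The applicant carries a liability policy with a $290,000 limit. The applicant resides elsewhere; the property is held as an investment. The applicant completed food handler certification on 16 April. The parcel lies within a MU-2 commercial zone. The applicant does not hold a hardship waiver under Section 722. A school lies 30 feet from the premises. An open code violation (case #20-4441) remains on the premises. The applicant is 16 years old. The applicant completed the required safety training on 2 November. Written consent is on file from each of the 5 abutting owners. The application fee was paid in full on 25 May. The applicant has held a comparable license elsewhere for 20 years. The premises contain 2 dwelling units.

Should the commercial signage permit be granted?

(1) no code violations — fails.
(A) safety training — holds.
(B) fee paid — met.
(C) all abutters consent — satisfied.
(D) commercially zoned — satisfied.
So (i) is satisfied (T AND T AND T AND T).
(ii) hardship waiver — not met.
(a) = T OR F = true.
(A) insurance ≥ $200,000 — satisfied.
(B) food handler cert. — holds.
(C) ≤ 5 units — met.
(i) = T AND T AND T = true.
(A) age ≥ 18 — not met.
(B) no complaint in 6 mo. — fails.
(C) ≥100 ft from school — fails.
So (ii) is not satisfied (F AND F AND F).
(b) = T OR F = true.
(2): T AND T → true.
Overall: F OR T → true.

Yes — granted.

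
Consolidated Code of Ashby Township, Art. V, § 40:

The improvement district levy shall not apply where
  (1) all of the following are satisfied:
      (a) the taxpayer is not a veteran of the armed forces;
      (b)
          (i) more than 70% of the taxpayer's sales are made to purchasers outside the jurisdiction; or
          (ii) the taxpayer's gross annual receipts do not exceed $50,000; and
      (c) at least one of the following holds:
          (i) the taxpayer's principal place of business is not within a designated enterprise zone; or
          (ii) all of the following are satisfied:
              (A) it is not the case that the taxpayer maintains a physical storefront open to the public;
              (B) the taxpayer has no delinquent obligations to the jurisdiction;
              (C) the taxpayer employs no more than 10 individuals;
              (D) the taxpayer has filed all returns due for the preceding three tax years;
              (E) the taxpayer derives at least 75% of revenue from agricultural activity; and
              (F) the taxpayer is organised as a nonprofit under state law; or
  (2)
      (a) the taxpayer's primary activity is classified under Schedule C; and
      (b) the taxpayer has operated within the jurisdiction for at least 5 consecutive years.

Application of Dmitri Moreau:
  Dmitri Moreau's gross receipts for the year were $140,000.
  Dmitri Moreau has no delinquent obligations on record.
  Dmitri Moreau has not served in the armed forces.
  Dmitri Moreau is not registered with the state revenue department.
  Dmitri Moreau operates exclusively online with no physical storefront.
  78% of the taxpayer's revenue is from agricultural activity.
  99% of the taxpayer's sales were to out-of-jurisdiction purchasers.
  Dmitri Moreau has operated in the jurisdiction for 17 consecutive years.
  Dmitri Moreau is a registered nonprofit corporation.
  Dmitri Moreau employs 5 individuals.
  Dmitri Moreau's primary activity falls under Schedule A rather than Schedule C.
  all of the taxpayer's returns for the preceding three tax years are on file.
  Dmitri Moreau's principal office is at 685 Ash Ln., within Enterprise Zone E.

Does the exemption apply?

(a) not (veteran) — holds.
(i) >70% out-of-jur. sales — met.
(ii) receipts ≤ $50,000 — not satisfied.
So (b) is satisfied (T OR F).
(i) not (in enterprise zone) — fails.
(A) not (has storefront) — holds.
(B) no delinquency — holds.
(C) ≤ 10 employees — satisfied.
(D) returns current — met.
(E) ≥75% agricultural — satisfied.
(F) nonprofit — holds.
(ii): T AND T AND T AND T AND T AND T → true.
(c): F OR T → true.
(1): T AND T AND T → true.
(a) Schedule C activity — fails.
(b) ≥ 5 yrs in jurisdiction — met.
So (2) is not satisfied (F AND T).
Overall: T OR F → true.

Yes — exempt.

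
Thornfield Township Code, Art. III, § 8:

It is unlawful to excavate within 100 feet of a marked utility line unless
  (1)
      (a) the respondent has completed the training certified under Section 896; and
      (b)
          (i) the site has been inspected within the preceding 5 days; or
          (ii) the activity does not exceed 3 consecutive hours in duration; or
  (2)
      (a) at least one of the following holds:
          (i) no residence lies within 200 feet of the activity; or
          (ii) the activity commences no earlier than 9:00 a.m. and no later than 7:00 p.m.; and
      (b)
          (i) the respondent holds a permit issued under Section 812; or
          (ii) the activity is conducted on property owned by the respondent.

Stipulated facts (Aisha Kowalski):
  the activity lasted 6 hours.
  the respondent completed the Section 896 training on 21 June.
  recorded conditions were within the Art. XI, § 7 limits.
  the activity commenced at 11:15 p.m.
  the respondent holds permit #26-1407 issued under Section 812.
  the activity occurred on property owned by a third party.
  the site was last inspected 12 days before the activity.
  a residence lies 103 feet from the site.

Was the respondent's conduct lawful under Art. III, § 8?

(a) training certified — met.
(i) site inspected — not met.
(ii) ≤ 3 hrs duration — not satisfied.
(b) = F OR F = false.
(1): T AND F → false.
(i) no residence in 200 ft — not met.
(ii) start within hours — not met.
So (a) is not satisfied (F OR F).
(i) holds permit — met.
(ii) own property — not met.
(b) = T OR F = true.
So (2) is not satisfied (F AND T).
Overall = F OR F = false.

No — unlawful.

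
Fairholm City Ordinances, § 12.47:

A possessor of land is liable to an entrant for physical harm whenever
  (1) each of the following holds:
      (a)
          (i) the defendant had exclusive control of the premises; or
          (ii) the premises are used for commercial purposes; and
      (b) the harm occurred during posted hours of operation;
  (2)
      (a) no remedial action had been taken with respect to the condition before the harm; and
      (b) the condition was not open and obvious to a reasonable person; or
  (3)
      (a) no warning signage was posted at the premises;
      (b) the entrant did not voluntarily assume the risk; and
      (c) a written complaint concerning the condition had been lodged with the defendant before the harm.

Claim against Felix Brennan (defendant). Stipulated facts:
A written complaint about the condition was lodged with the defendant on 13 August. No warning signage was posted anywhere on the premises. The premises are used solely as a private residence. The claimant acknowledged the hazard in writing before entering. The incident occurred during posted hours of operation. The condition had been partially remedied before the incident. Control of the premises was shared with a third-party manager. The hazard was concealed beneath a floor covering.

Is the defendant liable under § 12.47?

(i) exclusive control — not satisfied.
(ii) commercial use — fails.
So (a) is not satisfied (F OR F).
(b) during posted hours — met.
(1) = F AND T = false.
(a) no remedial action — not satisfied.
(b) not open/obvious — holds.
(2) = F AND T = false.
(a) no signage posted — met.
(b) no assumed risk — not met.
(c) complaint lodged — met.
(3) = T AND F AND T = false.
So Overall is not satisfied (F OR F OR F).

No — not liable.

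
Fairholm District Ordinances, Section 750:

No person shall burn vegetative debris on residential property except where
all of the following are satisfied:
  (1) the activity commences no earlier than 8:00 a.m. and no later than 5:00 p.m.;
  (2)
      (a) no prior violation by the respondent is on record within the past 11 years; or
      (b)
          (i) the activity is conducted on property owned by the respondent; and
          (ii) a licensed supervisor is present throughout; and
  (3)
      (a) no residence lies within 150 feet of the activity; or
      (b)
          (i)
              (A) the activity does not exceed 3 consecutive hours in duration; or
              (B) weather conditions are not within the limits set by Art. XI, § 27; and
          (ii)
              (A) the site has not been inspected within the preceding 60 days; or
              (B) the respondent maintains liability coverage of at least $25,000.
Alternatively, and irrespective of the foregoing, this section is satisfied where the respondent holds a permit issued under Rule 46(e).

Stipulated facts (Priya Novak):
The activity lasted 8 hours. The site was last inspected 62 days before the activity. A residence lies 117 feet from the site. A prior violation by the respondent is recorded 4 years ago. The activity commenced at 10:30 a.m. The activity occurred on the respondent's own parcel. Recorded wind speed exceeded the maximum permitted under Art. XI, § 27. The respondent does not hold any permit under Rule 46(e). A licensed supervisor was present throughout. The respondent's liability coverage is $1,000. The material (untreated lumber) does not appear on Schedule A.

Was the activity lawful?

Yes — lawful.

(1) start within hours — holds.
(a) no prior violation — fails.
(i) own property — satisfied.
(ii) supervisor present — holds.
(b): T AND T → true.
So (2) is satisfied (F OR T).
(a) no residence in 150 ft — not met.
(A) ≤ 3 hrs duration — not met.
(B) not (weather ok) — satisfied.
So (i) is satisfied (F OR T).
(A) not (site inspected) — holds.
(B) coverage ≥ $25,000 — not met.
(ii): T OR F → true.
(b): T AND T → true.
(3) = F OR T = true.
Overall: T AND T AND T → true.
Exception (holds permit) — not satisfied.
Result: main true OR exception false → true.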